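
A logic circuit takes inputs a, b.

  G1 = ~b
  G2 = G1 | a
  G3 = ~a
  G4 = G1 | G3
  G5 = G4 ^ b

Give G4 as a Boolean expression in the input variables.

~b | ~a

G1 = ~b
G3 = ~a
G4 = G1 | G3 = ~b | ~a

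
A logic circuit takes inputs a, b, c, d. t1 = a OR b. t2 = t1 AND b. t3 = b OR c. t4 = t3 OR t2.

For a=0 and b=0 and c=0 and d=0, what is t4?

t1 = 0 OR 0 = 0
t2 = 0 AND 0 = 0
t3 = 0 OR 0 = 0
t4 = 0 OR 0 = 0

0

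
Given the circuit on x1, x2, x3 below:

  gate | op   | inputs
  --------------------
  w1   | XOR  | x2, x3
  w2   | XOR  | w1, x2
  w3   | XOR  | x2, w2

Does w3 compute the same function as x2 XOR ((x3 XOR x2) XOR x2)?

w1 = x2 XOR x3
w2 = w1 XOR x2 = (x2 XOR x3) XOR x2
w3 = x2 XOR w2 = x2 XOR ((x2 XOR x3) XOR x2)
At x1=0, x2=0, x3=0: circuit gives 0, formula gives 0.
At x1=0, x2=0, x3=1: circuit gives 1, formula gives 1.
Agrees on all 8 inputs.

Yes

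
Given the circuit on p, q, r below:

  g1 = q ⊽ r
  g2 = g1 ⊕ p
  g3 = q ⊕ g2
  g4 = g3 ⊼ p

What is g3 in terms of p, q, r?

q ⊕ ((q ⊽ r) ⊕ p)

g1 = q ⊽ r
g2 = g1 ⊕ p = (q ⊽ r) ⊕ p
g3 = q ⊕ g2 = q ⊕ ((q ⊽ r) ⊕ p)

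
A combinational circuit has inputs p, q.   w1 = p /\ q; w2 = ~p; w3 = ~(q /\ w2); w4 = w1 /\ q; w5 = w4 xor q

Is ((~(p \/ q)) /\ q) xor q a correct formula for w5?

No

w1 = p /\ q
w4 = w1 /\ q = (p /\ q) /\ q
w5 = w4 xor q = ((p /\ q) /\ q) xor q
At p=1, q=1: circuit gives 0, formula gives 1.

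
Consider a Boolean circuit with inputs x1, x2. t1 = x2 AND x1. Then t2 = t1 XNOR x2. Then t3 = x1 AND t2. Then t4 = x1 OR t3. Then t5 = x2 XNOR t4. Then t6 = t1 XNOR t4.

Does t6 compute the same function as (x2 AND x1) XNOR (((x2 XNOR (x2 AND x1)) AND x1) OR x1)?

Yes

t1 = x2 AND x1
t2 = t1 XNOR x2 = (x2 AND x1) XNOR x2
t3 = x1 AND t2 = x1 AND ((x2 AND x1) XNOR x2)
t4 = x1 OR t3 = x1 OR (x1 AND ((x2 AND x1) XNOR x2))
t6 = t1 XNOR t4 = (x2 AND x1) XNOR (x1 OR (x1 AND ((x2 AND x1) XNOR x2)))
At x1=1, x2=0: circuit gives 0, formula gives 0.
At x1=0, x2=0: circuit gives 1, formula gives 1.
Agrees on all 4 inputs.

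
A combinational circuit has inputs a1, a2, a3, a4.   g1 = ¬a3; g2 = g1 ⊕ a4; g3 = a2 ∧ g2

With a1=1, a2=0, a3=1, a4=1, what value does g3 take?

0

g1 = ¬1 = 0
g2 = 0 ⊕ 1 = 1
g3 = 0 ∧ 1 = 0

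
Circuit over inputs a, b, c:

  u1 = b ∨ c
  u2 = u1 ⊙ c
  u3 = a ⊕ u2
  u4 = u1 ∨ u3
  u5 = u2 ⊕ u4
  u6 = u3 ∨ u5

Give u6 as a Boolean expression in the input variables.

(a ⊕ ((b ∨ c) ⊙ c)) ∨ (((b ∨ c) ⊙ c) ⊕ ((b ∨ c) ∨ (a ⊕ ((b ∨ c) ⊙ c))))

u1 = b ∨ c
u2 = u1 ⊙ c = (b ∨ c) ⊙ c
u3 = a ⊕ u2 = a ⊕ ((b ∨ c) ⊙ c)
u4 = u1 ∨ u3 = (b ∨ c) ∨ (a ⊕ ((b ∨ c) ⊙ c))
u5 = u2 ⊕ u4 = ((b ∨ c) ⊙ c) ⊕ ((b ∨ c) ∨ (a ⊕ ((b ∨ c) ⊙ c)))
u6 = u3 ∨ u5 = (a ⊕ ((b ∨ c) ⊙ c)) ∨ (((b ∨ c) ⊙ c) ⊕ ((b ∨ c) ∨ (a ⊕ ((b ∨ c) ⊙ c))))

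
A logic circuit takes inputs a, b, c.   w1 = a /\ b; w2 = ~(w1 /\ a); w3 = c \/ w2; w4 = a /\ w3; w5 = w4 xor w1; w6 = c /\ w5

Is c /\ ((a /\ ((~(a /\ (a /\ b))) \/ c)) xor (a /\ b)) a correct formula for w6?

Yes

w1 = a /\ b
w2 = ~(w1 /\ a) = ~((a /\ b) /\ a)
w3 = c \/ w2 = c \/ (~((a /\ b) /\ a))
w4 = a /\ w3 = a /\ (c \/ (~((a /\ b) /\ a)))
w5 = w4 xor w1 = (a /\ (c \/ (~((a /\ b) /\ a)))) xor (a /\ b)
w6 = c /\ w5 = c /\ ((a /\ (c \/ (~((a /\ b) /\ a)))) xor (a /\ b))
At a=0, b=0, c=0: circuit gives 0, formula gives 0.
At a=1, b=0, c=1: circuit gives 1, formula gives 1.
Agrees on all 8 inputs.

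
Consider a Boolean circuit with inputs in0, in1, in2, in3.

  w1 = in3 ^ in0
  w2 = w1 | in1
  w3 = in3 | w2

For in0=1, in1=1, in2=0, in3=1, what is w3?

w1 = 1 ^ 1 = 0
w2 = 0 | 1 = 1
w3 = 1 | 1 = 1

1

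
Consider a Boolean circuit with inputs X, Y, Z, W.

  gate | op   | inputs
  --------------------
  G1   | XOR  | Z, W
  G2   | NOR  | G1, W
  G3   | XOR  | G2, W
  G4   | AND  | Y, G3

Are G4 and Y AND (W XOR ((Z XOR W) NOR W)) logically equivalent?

G1 = Z XOR W
G2 = G1 NOR W = (Z XOR W) NOR W
G3 = G2 XOR W = ((Z XOR W) NOR W) XOR W
G4 = Y AND G3 = Y AND (((Z XOR W) NOR W) XOR W)
At X=0, Y=0, Z=0, W=0: circuit gives 0, formula gives 0.
At X=0, Y=1, Z=0, W=0: circuit gives 1, formula gives 1.
Agrees on all 16 inputs.

Yes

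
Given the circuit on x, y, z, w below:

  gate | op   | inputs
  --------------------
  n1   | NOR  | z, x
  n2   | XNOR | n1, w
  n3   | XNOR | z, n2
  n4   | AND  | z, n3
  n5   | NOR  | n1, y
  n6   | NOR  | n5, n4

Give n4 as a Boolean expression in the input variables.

z AND (z XNOR ((z NOR x) XNOR w))

n1 = z NOR x
n2 = n1 XNOR w = (z NOR x) XNOR w
n3 = z XNOR n2 = z XNOR ((z NOR x) XNOR w)
n4 = z AND n3 = z AND (z XNOR ((z NOR x) XNOR w))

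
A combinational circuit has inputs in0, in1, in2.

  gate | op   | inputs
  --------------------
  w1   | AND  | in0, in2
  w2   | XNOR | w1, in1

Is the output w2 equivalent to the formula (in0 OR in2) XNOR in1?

No

w1 = in0 AND in2
w2 = w1 XNOR in1 = (in0 AND in2) XNOR in1
At in0=0, in1=0, in2=1: circuit gives 1, formula gives 0.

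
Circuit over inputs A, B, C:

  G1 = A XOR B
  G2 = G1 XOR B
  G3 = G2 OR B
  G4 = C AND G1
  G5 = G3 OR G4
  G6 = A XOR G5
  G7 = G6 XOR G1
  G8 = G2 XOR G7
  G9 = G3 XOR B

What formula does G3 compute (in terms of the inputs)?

G1 = A XOR B
G2 = G1 XOR B = (A XOR B) XOR B
G3 = G2 OR B = ((A XOR B) XOR B) OR B

((A XOR B) XOR B) OR B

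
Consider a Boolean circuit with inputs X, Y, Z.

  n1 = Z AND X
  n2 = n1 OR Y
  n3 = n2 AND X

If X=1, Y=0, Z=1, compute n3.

1

n1 = 1 AND 1 = 1
n2 = 1 OR 0 = 1
n3 = 1 AND 1 = 1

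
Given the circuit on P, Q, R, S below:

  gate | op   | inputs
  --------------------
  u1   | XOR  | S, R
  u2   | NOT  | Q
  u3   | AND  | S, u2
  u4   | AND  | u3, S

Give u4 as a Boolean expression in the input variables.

(S AND NOT Q) AND S

u2 = NOT Q
u3 = S AND u2 = S AND NOT Q
u4 = u3 AND S = (S AND NOT Q) AND S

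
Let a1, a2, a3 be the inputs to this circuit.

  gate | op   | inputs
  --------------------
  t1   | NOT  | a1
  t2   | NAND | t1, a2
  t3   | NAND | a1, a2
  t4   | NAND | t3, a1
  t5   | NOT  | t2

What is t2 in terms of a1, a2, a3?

NOT a1 NAND a2

t1 = NOT a1
t2 = t1 NAND a2 = NOT a1 NAND a2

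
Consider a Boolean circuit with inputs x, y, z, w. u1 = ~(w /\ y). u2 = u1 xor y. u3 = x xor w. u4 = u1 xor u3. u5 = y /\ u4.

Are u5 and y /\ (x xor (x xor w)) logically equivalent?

u1 = ~(w /\ y)
u3 = x xor w
u4 = u1 xor u3 = (~(w /\ y)) xor (x xor w)
u5 = y /\ u4 = y /\ ((~(w /\ y)) xor (x xor w))
At x=0, y=1, z=0, w=0: circuit gives 1, formula gives 0.

No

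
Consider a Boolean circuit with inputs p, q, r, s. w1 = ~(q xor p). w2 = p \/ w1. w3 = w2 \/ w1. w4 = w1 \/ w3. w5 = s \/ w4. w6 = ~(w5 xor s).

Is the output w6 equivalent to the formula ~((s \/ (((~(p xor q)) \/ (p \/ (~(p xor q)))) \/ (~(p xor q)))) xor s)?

w1 = ~(q xor p)
w2 = p \/ w1 = p \/ (~(q xor p))
w3 = w2 \/ w1 = (p \/ (~(q xor p))) \/ (~(q xor p))
w4 = w1 \/ w3 = (~(q xor p)) \/ ((p \/ (~(q xor p))) \/ (~(q xor p)))
w5 = s \/ w4 = s \/ ((~(q xor p)) \/ ((p \/ (~(q xor p))) \/ (~(q xor p))))
w6 = ~(w5 xor s) = ~((s \/ ((~(q xor p)) \/ ((p \/ (~(q xor p))) \/ (~(q xor p))))) xor s)
At p=0, q=0, r=0, s=0: circuit gives 0, formula gives 0.
At p=0, q=0, r=0, s=1: circuit gives 1, formula gives 1.
Agrees on all 16 inputs.

Yes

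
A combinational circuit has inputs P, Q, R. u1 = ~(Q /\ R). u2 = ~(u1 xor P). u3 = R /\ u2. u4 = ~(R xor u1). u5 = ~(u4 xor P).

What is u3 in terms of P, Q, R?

R /\ (~((~(Q /\ R)) xor P))

u1 = ~(Q /\ R)
u2 = ~(u1 xor P) = ~((~(Q /\ R)) xor P)
u3 = R /\ u2 = R /\ (~((~(Q /\ R)) xor P))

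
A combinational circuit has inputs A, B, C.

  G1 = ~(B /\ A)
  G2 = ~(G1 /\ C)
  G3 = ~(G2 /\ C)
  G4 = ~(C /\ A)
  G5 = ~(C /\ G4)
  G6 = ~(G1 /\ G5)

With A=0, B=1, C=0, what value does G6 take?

0

G1 = ~(1 /\ 0) = 1
G4 = ~(0 /\ 0) = 1
G5 = ~(0 /\ 1) = 1
G6 = ~(1 /\ 1) = 0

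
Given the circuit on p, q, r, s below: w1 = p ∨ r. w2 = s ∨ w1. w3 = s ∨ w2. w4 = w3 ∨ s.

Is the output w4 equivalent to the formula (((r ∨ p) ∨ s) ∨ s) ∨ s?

Yes

w1 = p ∨ r
w2 = s ∨ w1 = s ∨ (p ∨ r)
w3 = s ∨ w2 = s ∨ (s ∨ (p ∨ r))
w4 = w3 ∨ s = (s ∨ (s ∨ (p ∨ r))) ∨ s
At p=0, q=0, r=0, s=0: circuit gives 0, formula gives 0.
At p=0, q=0, r=0, s=1: circuit gives 1, formula gives 1.
Agrees on all 16 inputs.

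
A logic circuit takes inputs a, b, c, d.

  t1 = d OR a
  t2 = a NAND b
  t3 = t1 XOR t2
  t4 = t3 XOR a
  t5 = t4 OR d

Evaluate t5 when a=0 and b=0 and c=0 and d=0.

1

t1 = 0 OR 0 = 0
t2 = 0 NAND 0 = 1
t3 = 0 XOR 1 = 1
t4 = 1 XOR 0 = 1
t5 = 1 OR 0 = 1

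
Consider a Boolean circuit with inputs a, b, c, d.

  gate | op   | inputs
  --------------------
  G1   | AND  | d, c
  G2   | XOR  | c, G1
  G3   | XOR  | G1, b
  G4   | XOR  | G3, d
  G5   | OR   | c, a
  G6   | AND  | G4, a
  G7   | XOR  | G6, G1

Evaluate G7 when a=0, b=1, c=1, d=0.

0

G1 = 0 AND 1 = 0
G3 = 0 XOR 1 = 1
G4 = 1 XOR 0 = 1
G6 = 1 AND 0 = 0
G7 = 0 XOR 0 = 0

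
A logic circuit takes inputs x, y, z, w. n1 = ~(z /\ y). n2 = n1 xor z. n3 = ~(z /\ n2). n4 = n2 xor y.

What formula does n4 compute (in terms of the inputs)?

((~(z /\ y)) xor z) xor y

n1 = ~(z /\ y)
n2 = n1 xor z = (~(z /\ y)) xor z
n4 = n2 xor y = ((~(z /\ y)) xor z) xor y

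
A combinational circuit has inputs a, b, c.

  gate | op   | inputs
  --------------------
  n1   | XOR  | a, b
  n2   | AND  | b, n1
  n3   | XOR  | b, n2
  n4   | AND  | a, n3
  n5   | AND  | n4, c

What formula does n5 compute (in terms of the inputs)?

n1 = a XOR b
n2 = b AND n1 = b AND (a XOR b)
n3 = b XOR n2 = b XOR (b AND (a XOR b))
n4 = a AND n3 = a AND (b XOR (b AND (a XOR b)))
n5 = n4 AND c = (a AND (b XOR (b AND (a XOR b)))) AND c

(a AND (b XOR (b AND (a XOR b)))) AND c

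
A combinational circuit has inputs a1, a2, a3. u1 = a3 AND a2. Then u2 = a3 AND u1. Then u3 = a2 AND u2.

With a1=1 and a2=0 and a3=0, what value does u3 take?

u1 = 0 AND 0 = 0
u2 = 0 AND 0 = 0
u3 = 0 AND 0 = 0

0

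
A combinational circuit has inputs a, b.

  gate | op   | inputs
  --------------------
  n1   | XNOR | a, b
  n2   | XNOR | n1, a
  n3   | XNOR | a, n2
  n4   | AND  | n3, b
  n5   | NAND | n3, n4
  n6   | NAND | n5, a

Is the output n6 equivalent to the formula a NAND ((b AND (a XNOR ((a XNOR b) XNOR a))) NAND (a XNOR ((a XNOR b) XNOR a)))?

Yes

n1 = a XNOR b
n2 = n1 XNOR a = (a XNOR b) XNOR a
n3 = a XNOR n2 = a XNOR ((a XNOR b) XNOR a)
n4 = n3 AND b = (a XNOR ((a XNOR b) XNOR a)) AND b
n5 = n3 NAND n4 = (a XNOR ((a XNOR b) XNOR a)) NAND ((a XNOR ((a XNOR b) XNOR a)) AND b)
n6 = n5 NAND a = ((a XNOR ((a XNOR b) XNOR a)) NAND ((a XNOR ((a XNOR b) XNOR a)) AND b)) NAND a
At a=1, b=0: circuit gives 0, formula gives 0.
At a=0, b=0: circuit gives 1, formula gives 1.
Agrees on all 4 inputs.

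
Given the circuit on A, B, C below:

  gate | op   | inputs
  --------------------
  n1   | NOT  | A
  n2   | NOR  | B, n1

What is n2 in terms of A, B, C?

n1 = NOT A
n2 = B NOR n1 = B NOR NOT A

B NOR NOT A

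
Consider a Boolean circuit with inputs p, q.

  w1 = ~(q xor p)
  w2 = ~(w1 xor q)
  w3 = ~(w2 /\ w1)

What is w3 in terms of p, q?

~((~((~(q xor p)) xor q)) /\ (~(q xor p)))

w1 = ~(q xor p)
w2 = ~(w1 xor q) = ~((~(q xor p)) xor q)
w3 = ~(w2 /\ w1) = ~((~((~(q xor p)) xor q)) /\ (~(q xor p)))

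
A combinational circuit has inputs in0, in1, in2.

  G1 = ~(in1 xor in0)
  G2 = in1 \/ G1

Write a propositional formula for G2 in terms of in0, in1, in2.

G1 = ~(in1 xor in0)
G2 = in1 \/ G1 = in1 \/ (~(in1 xor in0))

in1 \/ (~(in1 xor in0))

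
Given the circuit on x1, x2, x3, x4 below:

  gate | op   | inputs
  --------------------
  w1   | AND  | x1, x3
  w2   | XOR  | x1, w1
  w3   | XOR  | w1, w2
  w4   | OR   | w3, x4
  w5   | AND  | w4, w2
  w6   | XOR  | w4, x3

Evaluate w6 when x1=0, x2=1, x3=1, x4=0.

w1 = 0 AND 1 = 0
w2 = 0 XOR 0 = 0
w3 = 0 XOR 0 = 0
w4 = 0 OR 0 = 0
w6 = 0 XOR 1 = 1

1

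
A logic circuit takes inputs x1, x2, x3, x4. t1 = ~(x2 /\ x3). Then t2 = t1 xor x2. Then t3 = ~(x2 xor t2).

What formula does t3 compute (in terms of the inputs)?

t1 = ~(x2 /\ x3)
t2 = t1 xor x2 = (~(x2 /\ x3)) xor x2
t3 = ~(x2 xor t2) = ~(x2 xor ((~(x2 /\ x3)) xor x2))

~(x2 xor ((~(x2 /\ x3)) xor x2))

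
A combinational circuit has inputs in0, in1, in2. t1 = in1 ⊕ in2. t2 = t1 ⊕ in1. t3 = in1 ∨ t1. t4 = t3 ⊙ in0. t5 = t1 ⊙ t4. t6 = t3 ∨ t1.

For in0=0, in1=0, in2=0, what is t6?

t1 = 0 ⊕ 0 = 0
t3 = 0 ∨ 0 = 0
t6 = 0 ∨ 0 = 0

0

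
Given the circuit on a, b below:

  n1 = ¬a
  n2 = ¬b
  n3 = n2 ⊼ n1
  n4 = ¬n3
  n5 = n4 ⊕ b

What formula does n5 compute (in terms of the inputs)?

n1 = ¬a
n2 = ¬b
n3 = n2 ⊼ n1 = ¬b ⊼ ¬a
n4 = ¬n3 = ¬(¬b ⊼ ¬a)
n5 = n4 ⊕ b = ¬(¬b ⊼ ¬a) ⊕ b

¬(¬b ⊼ ¬a) ⊕ b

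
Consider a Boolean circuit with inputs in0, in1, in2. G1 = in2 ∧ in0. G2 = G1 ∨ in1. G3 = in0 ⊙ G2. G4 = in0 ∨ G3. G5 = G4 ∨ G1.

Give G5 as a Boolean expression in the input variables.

G1 = in2 ∧ in0
G2 = G1 ∨ in1 = (in2 ∧ in0) ∨ in1
G3 = in0 ⊙ G2 = in0 ⊙ ((in2 ∧ in0) ∨ in1)
G4 = in0 ∨ G3 = in0 ∨ (in0 ⊙ ((in2 ∧ in0) ∨ in1))
G5 = G4 ∨ G1 = (in0 ∨ (in0 ⊙ ((in2 ∧ in0) ∨ in1))) ∨ (in2 ∧ in0)

(in0 ∨ (in0 ⊙ ((in2 ∧ in0) ∨ in1))) ∨ (in2 ∧ in0)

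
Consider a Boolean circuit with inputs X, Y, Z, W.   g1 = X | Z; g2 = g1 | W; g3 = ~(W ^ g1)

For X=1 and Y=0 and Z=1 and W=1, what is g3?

g1 = 1 | 1 = 1
g3 = ~(1 ^ 1) = 1

1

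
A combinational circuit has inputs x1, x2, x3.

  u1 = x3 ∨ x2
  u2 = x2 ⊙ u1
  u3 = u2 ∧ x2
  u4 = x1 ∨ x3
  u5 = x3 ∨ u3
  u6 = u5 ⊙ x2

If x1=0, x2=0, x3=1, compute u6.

0

u1 = 1 ∨ 0 = 1
u2 = 0 ⊙ 1 = 0
u3 = 0 ∧ 0 = 0
u5 = 1 ∨ 0 = 1
u6 = 1 ⊙ 0 = 0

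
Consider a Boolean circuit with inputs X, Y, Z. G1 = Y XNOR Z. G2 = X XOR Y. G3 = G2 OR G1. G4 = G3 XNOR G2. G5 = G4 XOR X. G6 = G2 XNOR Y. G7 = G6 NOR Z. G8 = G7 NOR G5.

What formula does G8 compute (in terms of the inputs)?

G1 = Y XNOR Z
G2 = X XOR Y
G3 = G2 OR G1 = (X XOR Y) OR (Y XNOR Z)
G4 = G3 XNOR G2 = ((X XOR Y) OR (Y XNOR Z)) XNOR (X XOR Y)
G5 = G4 XOR X = (((X XOR Y) OR (Y XNOR Z)) XNOR (X XOR Y)) XOR X
G6 = G2 XNOR Y = (X XOR Y) XNOR Y
G7 = G6 NOR Z = ((X XOR Y) XNOR Y) NOR Z
G8 = G7 NOR G5 = (((X XOR Y) XNOR Y) NOR Z) NOR ((((X XOR Y) OR (Y XNOR Z)) XNOR (X XOR Y)) XOR X)

(((X XOR Y) XNOR Y) NOR Z) NOR ((((X XOR Y) OR (Y XNOR Z)) XNOR (X XOR Y)) XOR X)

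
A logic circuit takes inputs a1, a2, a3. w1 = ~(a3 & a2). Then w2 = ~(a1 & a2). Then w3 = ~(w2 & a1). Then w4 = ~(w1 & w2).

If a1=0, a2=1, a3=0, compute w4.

0

w1 = ~(0 & 1) = 1
w2 = ~(0 & 1) = 1
w4 = ~(1 & 1) = 0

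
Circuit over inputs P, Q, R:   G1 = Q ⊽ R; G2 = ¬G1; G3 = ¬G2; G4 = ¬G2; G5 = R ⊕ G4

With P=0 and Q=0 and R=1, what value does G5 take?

G1 = 0 ⊽ 1 = 0
G2 = ¬0 = 1
G4 = ¬1 = 0
G5 = 1 ⊕ 0 = 1

1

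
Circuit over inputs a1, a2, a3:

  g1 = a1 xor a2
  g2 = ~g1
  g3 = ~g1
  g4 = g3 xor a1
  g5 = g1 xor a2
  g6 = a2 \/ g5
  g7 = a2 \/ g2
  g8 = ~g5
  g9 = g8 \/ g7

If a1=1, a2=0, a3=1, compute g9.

g1 = 1 xor 0 = 1
g2 = ~1 = 0
g5 = 1 xor 0 = 1
g7 = 0 \/ 0 = 0
g8 = ~1 = 0
g9 = 0 \/ 0 = 0

0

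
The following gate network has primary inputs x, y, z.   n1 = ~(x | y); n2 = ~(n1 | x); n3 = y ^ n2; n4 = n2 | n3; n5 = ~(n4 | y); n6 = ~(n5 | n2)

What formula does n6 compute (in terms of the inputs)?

~((~(((~((~(x | y)) | x)) | (y ^ (~((~(x | y)) | x)))) | y)) | (~((~(x | y)) | x)))

n1 = ~(x | y)
n2 = ~(n1 | x) = ~((~(x | y)) | x)
n3 = y ^ n2 = y ^ (~((~(x | y)) | x))
n4 = n2 | n3 = (~((~(x | y)) | x)) | (y ^ (~((~(x | y)) | x)))
n5 = ~(n4 | y) = ~(((~((~(x | y)) | x)) | (y ^ (~((~(x | y)) | x)))) | y)
n6 = ~(n5 | n2) = ~((~(((~((~(x | y)) | x)) | (y ^ (~((~(x | y)) | x)))) | y)) | (~((~(x | y)) | x)))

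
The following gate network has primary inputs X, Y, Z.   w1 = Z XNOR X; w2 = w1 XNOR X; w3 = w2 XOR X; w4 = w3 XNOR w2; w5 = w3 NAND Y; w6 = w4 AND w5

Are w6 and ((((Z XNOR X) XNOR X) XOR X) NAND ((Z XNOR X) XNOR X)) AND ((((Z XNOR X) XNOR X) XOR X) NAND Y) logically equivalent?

w1 = Z XNOR X
w2 = w1 XNOR X = (Z XNOR X) XNOR X
w3 = w2 XOR X = ((Z XNOR X) XNOR X) XOR X
w4 = w3 XNOR w2 = (((Z XNOR X) XNOR X) XOR X) XNOR ((Z XNOR X) XNOR X)
w5 = w3 NAND Y = (((Z XNOR X) XNOR X) XOR X) NAND Y
w6 = w4 AND w5 = ((((Z XNOR X) XNOR X) XOR X) XNOR ((Z XNOR X) XNOR X)) AND ((((Z XNOR X) XNOR X) XOR X) NAND Y)
At X=0, Y=0, Z=1: circuit gives 1, formula gives 0.

No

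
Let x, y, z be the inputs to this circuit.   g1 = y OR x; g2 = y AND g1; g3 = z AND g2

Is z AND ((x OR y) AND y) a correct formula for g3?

g1 = y OR x
g2 = y AND g1 = y AND (y OR x)
g3 = z AND g2 = z AND (y AND (y OR x))
At x=0, y=0, z=0: circuit gives 0, formula gives 0.
At x=0, y=1, z=1: circuit gives 1, formula gives 1.
Agrees on all 8 inputs.

Yes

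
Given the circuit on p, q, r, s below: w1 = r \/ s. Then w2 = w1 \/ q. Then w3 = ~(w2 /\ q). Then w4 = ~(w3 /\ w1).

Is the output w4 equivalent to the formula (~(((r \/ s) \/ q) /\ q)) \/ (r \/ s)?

No

w1 = r \/ s
w2 = w1 \/ q = (r \/ s) \/ q
w3 = ~(w2 /\ q) = ~(((r \/ s) \/ q) /\ q)
w4 = ~(w3 /\ w1) = ~((~(((r \/ s) \/ q) /\ q)) /\ (r \/ s))
At p=0, q=0, r=0, s=1: circuit gives 0, formula gives 1.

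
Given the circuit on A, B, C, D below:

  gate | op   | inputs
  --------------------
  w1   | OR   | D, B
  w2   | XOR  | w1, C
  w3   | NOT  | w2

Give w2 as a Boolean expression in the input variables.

(D OR B) XOR C

w1 = D OR B
w2 = w1 XOR C = (D OR B) XOR C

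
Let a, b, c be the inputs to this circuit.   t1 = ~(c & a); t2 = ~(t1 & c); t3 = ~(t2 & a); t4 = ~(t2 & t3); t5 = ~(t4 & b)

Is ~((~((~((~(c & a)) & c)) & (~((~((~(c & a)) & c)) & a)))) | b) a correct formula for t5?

t1 = ~(c & a)
t2 = ~(t1 & c) = ~((~(c & a)) & c)
t3 = ~(t2 & a) = ~((~((~(c & a)) & c)) & a)
t4 = ~(t2 & t3) = ~((~((~(c & a)) & c)) & (~((~((~(c & a)) & c)) & a)))
t5 = ~(t4 & b) = ~((~((~((~(c & a)) & c)) & (~((~((~(c & a)) & c)) & a)))) & b)
At a=0, b=0, c=1: circuit gives 1, formula gives 0.

No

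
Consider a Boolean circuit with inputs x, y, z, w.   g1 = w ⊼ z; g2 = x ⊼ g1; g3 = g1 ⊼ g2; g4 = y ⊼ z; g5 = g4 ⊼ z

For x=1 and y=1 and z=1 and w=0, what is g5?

1

g4 = 1 ⊼ 1 = 0
g5 = 0 ⊼ 1 = 1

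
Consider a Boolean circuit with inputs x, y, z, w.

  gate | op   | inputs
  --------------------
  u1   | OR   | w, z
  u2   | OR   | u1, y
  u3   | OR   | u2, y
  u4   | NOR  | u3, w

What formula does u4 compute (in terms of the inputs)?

u1 = w OR z
u2 = u1 OR y = (w OR z) OR y
u3 = u2 OR y = ((w OR z) OR y) OR y
u4 = u3 NOR w = (((w OR z) OR y) OR y) NOR w

(((w OR z) OR y) OR y) NOR w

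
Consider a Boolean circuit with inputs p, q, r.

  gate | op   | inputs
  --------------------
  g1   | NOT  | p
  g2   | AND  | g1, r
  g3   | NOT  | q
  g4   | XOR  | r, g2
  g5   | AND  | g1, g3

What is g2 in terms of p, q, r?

NOT p AND r

g1 = NOT p
g2 = g1 AND r = NOT p AND r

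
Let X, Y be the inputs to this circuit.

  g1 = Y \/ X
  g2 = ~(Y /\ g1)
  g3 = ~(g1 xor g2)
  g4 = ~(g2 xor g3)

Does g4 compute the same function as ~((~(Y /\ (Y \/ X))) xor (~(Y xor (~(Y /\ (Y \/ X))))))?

No

g1 = Y \/ X
g2 = ~(Y /\ g1) = ~(Y /\ (Y \/ X))
g3 = ~(g1 xor g2) = ~((Y \/ X) xor (~(Y /\ (Y \/ X))))
g4 = ~(g2 xor g3) = ~((~(Y /\ (Y \/ X))) xor (~((Y \/ X) xor (~(Y /\ (Y \/ X))))))
At X=1, Y=0: circuit gives 1, formula gives 0.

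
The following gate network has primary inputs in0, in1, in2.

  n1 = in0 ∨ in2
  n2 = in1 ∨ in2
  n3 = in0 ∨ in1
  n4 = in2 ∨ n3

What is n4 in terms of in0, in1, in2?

in2 ∨ (in0 ∨ in1)

n3 = in0 ∨ in1
n4 = in2 ∨ n3 = in2 ∨ (in0 ∨ in1)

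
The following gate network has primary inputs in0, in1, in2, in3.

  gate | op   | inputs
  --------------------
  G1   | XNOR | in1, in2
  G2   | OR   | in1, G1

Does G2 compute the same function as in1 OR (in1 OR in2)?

No

G1 = in1 XNOR in2
G2 = in1 OR G1 = in1 OR (in1 XNOR in2)
At in0=0, in1=0, in2=0, in3=0: circuit gives 1, formula gives 0.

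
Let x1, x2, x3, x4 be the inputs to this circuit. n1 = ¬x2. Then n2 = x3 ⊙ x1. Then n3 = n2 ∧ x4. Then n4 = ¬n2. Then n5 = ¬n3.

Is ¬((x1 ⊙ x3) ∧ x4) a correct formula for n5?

Yes

n2 = x3 ⊙ x1
n3 = n2 ∧ x4 = (x3 ⊙ x1) ∧ x4
n5 = ¬n3 = ¬((x3 ⊙ x1) ∧ x4)
At x1=0, x2=0, x3=0, x4=1: circuit gives 0, formula gives 0.
At x1=0, x2=0, x3=0, x4=0: circuit gives 1, formula gives 1.
Agrees on all 16 inputs.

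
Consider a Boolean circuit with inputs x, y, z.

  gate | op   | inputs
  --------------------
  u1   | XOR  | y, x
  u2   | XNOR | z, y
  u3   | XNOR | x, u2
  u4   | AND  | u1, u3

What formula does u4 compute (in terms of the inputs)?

(y XOR x) AND (x XNOR (z XNOR y))

u1 = y XOR x
u2 = z XNOR y
u3 = x XNOR u2 = x XNOR (z XNOR y)
u4 = u1 AND u3 = (y XOR x) AND (x XNOR (z XNOR y))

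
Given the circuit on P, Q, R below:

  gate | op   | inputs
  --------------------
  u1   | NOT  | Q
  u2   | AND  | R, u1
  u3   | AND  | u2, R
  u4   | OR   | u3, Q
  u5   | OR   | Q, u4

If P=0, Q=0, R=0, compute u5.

0

u1 = NOT 0 = 1
u2 = 0 AND 1 = 0
u3 = 0 AND 0 = 0
u4 = 0 OR 0 = 0
u5 = 0 OR 0 = 0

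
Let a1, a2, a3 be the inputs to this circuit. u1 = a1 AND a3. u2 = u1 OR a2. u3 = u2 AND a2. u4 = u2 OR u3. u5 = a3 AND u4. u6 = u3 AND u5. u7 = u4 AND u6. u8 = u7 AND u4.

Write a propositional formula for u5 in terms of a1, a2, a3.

a3 AND (((a1 AND a3) OR a2) OR (((a1 AND a3) OR a2) AND a2))

u1 = a1 AND a3
u2 = u1 OR a2 = (a1 AND a3) OR a2
u3 = u2 AND a2 = ((a1 AND a3) OR a2) AND a2
u4 = u2 OR u3 = ((a1 AND a3) OR a2) OR (((a1 AND a3) OR a2) AND a2)
u5 = a3 AND u4 = a3 AND (((a1 AND a3) OR a2) OR (((a1 AND a3) OR a2) AND a2))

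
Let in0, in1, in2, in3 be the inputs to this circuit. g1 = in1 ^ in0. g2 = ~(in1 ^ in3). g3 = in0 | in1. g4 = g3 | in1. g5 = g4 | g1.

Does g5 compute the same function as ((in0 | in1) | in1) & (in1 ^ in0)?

No

g1 = in1 ^ in0
g3 = in0 | in1
g4 = g3 | in1 = (in0 | in1) | in1
g5 = g4 | g1 = ((in0 | in1) | in1) | (in1 ^ in0)
At in0=1, in1=1, in2=0, in3=0: circuit gives 1, formula gives 0.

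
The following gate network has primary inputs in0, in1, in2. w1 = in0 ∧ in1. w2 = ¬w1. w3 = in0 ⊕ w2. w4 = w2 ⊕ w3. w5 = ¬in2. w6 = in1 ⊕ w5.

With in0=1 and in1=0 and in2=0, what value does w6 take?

1

w5 = ¬0 = 1
w6 = 0 ⊕ 1 = 1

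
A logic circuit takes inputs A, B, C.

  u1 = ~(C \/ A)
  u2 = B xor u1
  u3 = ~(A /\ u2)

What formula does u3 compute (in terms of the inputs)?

~(A /\ (B xor (~(C \/ A))))

u1 = ~(C \/ A)
u2 = B xor u1 = B xor (~(C \/ A))
u3 = ~(A /\ u2) = ~(A /\ (B xor (~(C \/ A))))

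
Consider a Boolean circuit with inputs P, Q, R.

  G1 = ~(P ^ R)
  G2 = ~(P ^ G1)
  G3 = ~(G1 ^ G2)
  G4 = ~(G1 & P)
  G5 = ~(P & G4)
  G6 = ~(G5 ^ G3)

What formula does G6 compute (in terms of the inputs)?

G1 = ~(P ^ R)
G2 = ~(P ^ G1) = ~(P ^ (~(P ^ R)))
G3 = ~(G1 ^ G2) = ~((~(P ^ R)) ^ (~(P ^ (~(P ^ R)))))
G4 = ~(G1 & P) = ~((~(P ^ R)) & P)
G5 = ~(P & G4) = ~(P & (~((~(P ^ R)) & P)))
G6 = ~(G5 ^ G3) = ~((~(P & (~((~(P ^ R)) & P)))) ^ (~((~(P ^ R)) ^ (~(P ^ (~(P ^ R)))))))

~((~(P & (~((~(P ^ R)) & P)))) ^ (~((~(P ^ R)) ^ (~(P ^ (~(P ^ R)))))))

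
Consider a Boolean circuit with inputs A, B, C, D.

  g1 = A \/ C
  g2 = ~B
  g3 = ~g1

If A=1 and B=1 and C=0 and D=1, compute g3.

0

g1 = 1 \/ 0 = 1
g3 = ~1 = 0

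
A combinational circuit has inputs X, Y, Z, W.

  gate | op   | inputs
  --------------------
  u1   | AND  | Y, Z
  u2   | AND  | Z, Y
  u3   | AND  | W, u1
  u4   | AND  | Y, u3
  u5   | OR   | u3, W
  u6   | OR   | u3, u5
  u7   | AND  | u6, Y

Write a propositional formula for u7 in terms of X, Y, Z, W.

u1 = Y AND Z
u3 = W AND u1 = W AND (Y AND Z)
u5 = u3 OR W = (W AND (Y AND Z)) OR W
u6 = u3 OR u5 = (W AND (Y AND Z)) OR ((W AND (Y AND Z)) OR W)
u7 = u6 AND Y = ((W AND (Y AND Z)) OR ((W AND (Y AND Z)) OR W)) AND Y

((W AND (Y AND Z)) OR ((W AND (Y AND Z)) OR W)) AND Y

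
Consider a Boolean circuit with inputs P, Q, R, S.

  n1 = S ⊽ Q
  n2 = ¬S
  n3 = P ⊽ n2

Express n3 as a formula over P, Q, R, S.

P ⊽ ¬S

n2 = ¬S
n3 = P ⊽ n2 = P ⊽ ¬S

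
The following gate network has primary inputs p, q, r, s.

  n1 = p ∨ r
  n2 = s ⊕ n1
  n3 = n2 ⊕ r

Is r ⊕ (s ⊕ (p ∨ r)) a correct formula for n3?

Yes

n1 = p ∨ r
n2 = s ⊕ n1 = s ⊕ (p ∨ r)
n3 = n2 ⊕ r = (s ⊕ (p ∨ r)) ⊕ r
At p=0, q=0, r=0, s=0: circuit gives 0, formula gives 0.
At p=0, q=0, r=0, s=1: circuit gives 1, formula gives 1.
Agrees on all 16 inputs.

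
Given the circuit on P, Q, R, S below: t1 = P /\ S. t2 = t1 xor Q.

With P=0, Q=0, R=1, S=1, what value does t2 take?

t1 = 0 /\ 1 = 0
t2 = 0 xor 0 = 0

0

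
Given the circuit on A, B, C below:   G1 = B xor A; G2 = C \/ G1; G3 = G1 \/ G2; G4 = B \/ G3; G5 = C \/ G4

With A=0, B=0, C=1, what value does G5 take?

1

G1 = 0 xor 0 = 0
G2 = 1 \/ 0 = 1
G3 = 0 \/ 1 = 1
G4 = 0 \/ 1 = 1
G5 = 1 \/ 1 = 1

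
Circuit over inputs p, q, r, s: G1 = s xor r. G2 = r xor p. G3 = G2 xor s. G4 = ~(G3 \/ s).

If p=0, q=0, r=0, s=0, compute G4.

1

G2 = 0 xor 0 = 0
G3 = 0 xor 0 = 0
G4 = ~(0 \/ 0) = 1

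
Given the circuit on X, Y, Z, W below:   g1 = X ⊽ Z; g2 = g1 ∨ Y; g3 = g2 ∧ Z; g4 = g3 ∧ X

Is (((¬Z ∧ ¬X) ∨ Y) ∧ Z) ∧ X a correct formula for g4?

g1 = X ⊽ Z
g2 = g1 ∨ Y = (X ⊽ Z) ∨ Y
g3 = g2 ∧ Z = ((X ⊽ Z) ∨ Y) ∧ Z
g4 = g3 ∧ X = (((X ⊽ Z) ∨ Y) ∧ Z) ∧ X
At X=0, Y=0, Z=0, W=0: circuit gives 0, formula gives 0.
At X=1, Y=1, Z=1, W=0: circuit gives 1, formula gives 1.
Agrees on all 16 inputs.

Yes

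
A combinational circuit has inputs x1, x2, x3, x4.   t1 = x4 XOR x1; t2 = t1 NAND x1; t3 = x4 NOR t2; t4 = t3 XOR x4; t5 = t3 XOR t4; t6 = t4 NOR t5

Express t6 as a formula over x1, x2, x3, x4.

((x4 NOR ((x4 XOR x1) NAND x1)) XOR x4) NOR ((x4 NOR ((x4 XOR x1) NAND x1)) XOR ((x4 NOR ((x4 XOR x1) NAND x1)) XOR x4))

t1 = x4 XOR x1
t2 = t1 NAND x1 = (x4 XOR x1) NAND x1
t3 = x4 NOR t2 = x4 NOR ((x4 XOR x1) NAND x1)
t4 = t3 XOR x4 = (x4 NOR ((x4 XOR x1) NAND x1)) XOR x4
t5 = t3 XOR t4 = (x4 NOR ((x4 XOR x1) NAND x1)) XOR ((x4 NOR ((x4 XOR x1) NAND x1)) XOR x4)
t6 = t4 NOR t5 = ((x4 NOR ((x4 XOR x1) NAND x1)) XOR x4) NOR ((x4 NOR ((x4 XOR x1) NAND x1)) XOR ((x4 NOR ((x4 XOR x1) NAND x1)) XOR x4))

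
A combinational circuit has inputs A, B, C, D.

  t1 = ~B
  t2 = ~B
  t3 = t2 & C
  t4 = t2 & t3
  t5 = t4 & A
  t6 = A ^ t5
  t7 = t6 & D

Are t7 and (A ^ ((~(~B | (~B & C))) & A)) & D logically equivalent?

t2 = ~B
t3 = t2 & C = ~B & C
t4 = t2 & t3 = ~B & (~B & C)
t5 = t4 & A = (~B & (~B & C)) & A
t6 = A ^ t5 = A ^ ((~B & (~B & C)) & A)
t7 = t6 & D = (A ^ ((~B & (~B & C)) & A)) & D
At A=1, B=0, C=1, D=1: circuit gives 0, formula gives 1.

No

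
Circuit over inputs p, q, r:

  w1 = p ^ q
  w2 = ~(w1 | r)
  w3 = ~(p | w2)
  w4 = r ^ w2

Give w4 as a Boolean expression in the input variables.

w1 = p ^ q
w2 = ~(w1 | r) = ~((p ^ q) | r)
w4 = r ^ w2 = r ^ (~((p ^ q) | r))

r ^ (~((p ^ q) | r))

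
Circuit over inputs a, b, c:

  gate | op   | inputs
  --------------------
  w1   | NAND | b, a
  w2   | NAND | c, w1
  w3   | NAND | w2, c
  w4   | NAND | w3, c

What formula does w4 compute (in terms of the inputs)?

w1 = b NAND a
w2 = c NAND w1 = c NAND (b NAND a)
w3 = w2 NAND c = (c NAND (b NAND a)) NAND c
w4 = w3 NAND c = ((c NAND (b NAND a)) NAND c) NAND c

((c NAND (b NAND a)) NAND c) NAND c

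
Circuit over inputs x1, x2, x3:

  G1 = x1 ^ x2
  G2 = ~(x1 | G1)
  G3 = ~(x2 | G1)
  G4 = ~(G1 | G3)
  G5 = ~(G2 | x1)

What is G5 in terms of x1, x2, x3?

G1 = x1 ^ x2
G2 = ~(x1 | G1) = ~(x1 | (x1 ^ x2))
G5 = ~(G2 | x1) = ~((~(x1 | (x1 ^ x2))) | x1)

~((~(x1 | (x1 ^ x2))) | x1)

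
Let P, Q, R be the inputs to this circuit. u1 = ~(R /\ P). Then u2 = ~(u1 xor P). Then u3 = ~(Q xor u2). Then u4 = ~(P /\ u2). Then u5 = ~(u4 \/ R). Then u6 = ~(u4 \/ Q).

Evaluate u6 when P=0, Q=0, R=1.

0

u1 = ~(1 /\ 0) = 1
u2 = ~(1 xor 0) = 0
u4 = ~(0 /\ 0) = 1
u6 = ~(1 \/ 0) = 0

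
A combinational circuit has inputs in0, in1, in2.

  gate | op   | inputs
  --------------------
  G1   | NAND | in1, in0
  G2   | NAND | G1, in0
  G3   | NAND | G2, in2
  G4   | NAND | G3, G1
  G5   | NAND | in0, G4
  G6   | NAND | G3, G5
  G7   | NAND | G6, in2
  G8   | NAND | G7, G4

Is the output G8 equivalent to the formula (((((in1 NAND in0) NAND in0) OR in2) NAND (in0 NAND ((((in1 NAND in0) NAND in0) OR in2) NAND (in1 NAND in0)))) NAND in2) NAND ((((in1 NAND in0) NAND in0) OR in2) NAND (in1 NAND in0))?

G1 = in1 NAND in0
G2 = G1 NAND in0 = (in1 NAND in0) NAND in0
G3 = G2 NAND in2 = ((in1 NAND in0) NAND in0) NAND in2
G4 = G3 NAND G1 = (((in1 NAND in0) NAND in0) NAND in2) NAND (in1 NAND in0)
G5 = in0 NAND G4 = in0 NAND ((((in1 NAND in0) NAND in0) NAND in2) NAND (in1 NAND in0))
G6 = G3 NAND G5 = (((in1 NAND in0) NAND in0) NAND in2) NAND (in0 NAND ((((in1 NAND in0) NAND in0) NAND in2) NAND (in1 NAND in0)))
G7 = G6 NAND in2 = ((((in1 NAND in0) NAND in0) NAND in2) NAND (in0 NAND ((((in1 NAND in0) NAND in0) NAND in2) NAND (in1 NAND in0)))) NAND in2
G8 = G7 NAND G4 = (((((in1 NAND in0) NAND in0) NAND in2) NAND (in0 NAND ((((in1 NAND in0) NAND in0) NAND in2) NAND (in1 NAND in0)))) NAND in2) NAND ((((in1 NAND in0) NAND in0) NAND in2) NAND (in1 NAND in0))
At in0=1, in1=0, in2=0: circuit gives 1, formula gives 0.

No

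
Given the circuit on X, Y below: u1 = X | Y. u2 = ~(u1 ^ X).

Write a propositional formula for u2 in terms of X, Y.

u1 = X | Y
u2 = ~(u1 ^ X) = ~((X | Y) ^ X)

~((X | Y) ^ X)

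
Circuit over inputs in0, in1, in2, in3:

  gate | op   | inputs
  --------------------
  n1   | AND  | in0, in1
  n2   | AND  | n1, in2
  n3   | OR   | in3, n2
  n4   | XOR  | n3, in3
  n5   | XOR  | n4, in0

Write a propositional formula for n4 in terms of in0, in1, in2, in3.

(in3 OR ((in0 AND in1) AND in2)) XOR in3

n1 = in0 AND in1
n2 = n1 AND in2 = (in0 AND in1) AND in2
n3 = in3 OR n2 = in3 OR ((in0 AND in1) AND in2)
n4 = n3 XOR in3 = (in3 OR ((in0 AND in1) AND in2)) XOR in3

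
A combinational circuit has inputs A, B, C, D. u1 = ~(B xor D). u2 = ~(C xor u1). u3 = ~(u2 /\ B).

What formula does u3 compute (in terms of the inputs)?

~((~(C xor (~(B xor D)))) /\ B)

u1 = ~(B xor D)
u2 = ~(C xor u1) = ~(C xor (~(B xor D)))
u3 = ~(u2 /\ B) = ~((~(C xor (~(B xor D)))) /\ B)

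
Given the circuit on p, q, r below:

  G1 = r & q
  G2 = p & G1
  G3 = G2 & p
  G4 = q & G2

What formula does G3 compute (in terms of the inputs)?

(p & (r & q)) & p

G1 = r & q
G2 = p & G1 = p & (r & q)
G3 = G2 & p = (p & (r & q)) & p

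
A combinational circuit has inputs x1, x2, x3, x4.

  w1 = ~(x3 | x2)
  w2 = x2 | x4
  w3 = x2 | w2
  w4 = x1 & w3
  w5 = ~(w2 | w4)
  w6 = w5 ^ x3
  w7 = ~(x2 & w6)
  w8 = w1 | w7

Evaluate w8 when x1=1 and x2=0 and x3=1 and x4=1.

w1 = ~(1 | 0) = 0
w2 = 0 | 1 = 1
w3 = 0 | 1 = 1
w4 = 1 & 1 = 1
w5 = ~(1 | 1) = 0
w6 = 0 ^ 1 = 1
w7 = ~(0 & 1) = 1
w8 = 0 | 1 = 1

1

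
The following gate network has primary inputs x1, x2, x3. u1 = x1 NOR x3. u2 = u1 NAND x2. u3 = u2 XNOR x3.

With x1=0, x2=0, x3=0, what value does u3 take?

u1 = 0 NOR 0 = 1
u2 = 1 NAND 0 = 1
u3 = 1 XNOR 0 = 0

0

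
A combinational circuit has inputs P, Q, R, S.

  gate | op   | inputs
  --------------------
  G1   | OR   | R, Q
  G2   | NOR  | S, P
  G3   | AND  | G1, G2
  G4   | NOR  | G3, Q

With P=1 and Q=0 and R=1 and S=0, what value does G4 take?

1

G1 = 1 OR 0 = 1
G2 = 0 NOR 1 = 0
G3 = 1 AND 0 = 0
G4 = 0 NOR 0 = 1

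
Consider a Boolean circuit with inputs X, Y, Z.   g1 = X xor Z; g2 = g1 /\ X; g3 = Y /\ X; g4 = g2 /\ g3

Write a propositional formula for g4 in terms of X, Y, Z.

((X xor Z) /\ X) /\ (Y /\ X)

g1 = X xor Z
g2 = g1 /\ X = (X xor Z) /\ X
g3 = Y /\ X
g4 = g2 /\ g3 = ((X xor Z) /\ X) /\ (Y /\ X)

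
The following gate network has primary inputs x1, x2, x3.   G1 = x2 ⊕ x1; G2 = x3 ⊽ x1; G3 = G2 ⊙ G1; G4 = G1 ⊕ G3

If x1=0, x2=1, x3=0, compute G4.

0

G1 = 1 ⊕ 0 = 1
G2 = 0 ⊽ 0 = 1
G3 = 1 ⊙ 1 = 1
G4 = 1 ⊕ 1 = 0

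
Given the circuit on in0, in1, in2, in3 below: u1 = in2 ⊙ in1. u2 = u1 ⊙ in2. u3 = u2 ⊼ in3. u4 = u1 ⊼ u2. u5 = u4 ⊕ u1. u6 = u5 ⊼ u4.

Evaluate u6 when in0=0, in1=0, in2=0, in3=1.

1

u1 = 0 ⊙ 0 = 1
u2 = 1 ⊙ 0 = 0
u4 = 1 ⊼ 0 = 1
u5 = 1 ⊕ 1 = 0
u6 = 0 ⊼ 1 = 1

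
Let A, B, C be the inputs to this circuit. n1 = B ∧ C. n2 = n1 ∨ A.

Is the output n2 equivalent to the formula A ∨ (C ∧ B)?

n1 = B ∧ C
n2 = n1 ∨ A = (B ∧ C) ∨ A
At A=0, B=0, C=0: circuit gives 0, formula gives 0.
At A=0, B=1, C=1: circuit gives 1, formula gives 1.
Agrees on all 8 inputs.

Yes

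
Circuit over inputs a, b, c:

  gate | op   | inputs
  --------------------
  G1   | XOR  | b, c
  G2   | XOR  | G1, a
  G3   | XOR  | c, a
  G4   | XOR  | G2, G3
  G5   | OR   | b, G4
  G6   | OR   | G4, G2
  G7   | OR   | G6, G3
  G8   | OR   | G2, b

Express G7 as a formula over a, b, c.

G1 = b XOR c
G2 = G1 XOR a = (b XOR c) XOR a
G3 = c XOR a
G4 = G2 XOR G3 = ((b XOR c) XOR a) XOR (c XOR a)
G6 = G4 OR G2 = (((b XOR c) XOR a) XOR (c XOR a)) OR ((b XOR c) XOR a)
G7 = G6 OR G3 = ((((b XOR c) XOR a) XOR (c XOR a)) OR ((b XOR c) XOR a)) OR (c XOR a)

((((b XOR c) XOR a) XOR (c XOR a)) OR ((b XOR c) XOR a)) OR (c XOR a)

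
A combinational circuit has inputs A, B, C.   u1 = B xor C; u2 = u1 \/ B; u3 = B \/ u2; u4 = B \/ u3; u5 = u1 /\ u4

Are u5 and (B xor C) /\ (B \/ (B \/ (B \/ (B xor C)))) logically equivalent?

u1 = B xor C
u2 = u1 \/ B = (B xor C) \/ B
u3 = B \/ u2 = B \/ ((B xor C) \/ B)
u4 = B \/ u3 = B \/ (B \/ ((B xor C) \/ B))
u5 = u1 /\ u4 = (B xor C) /\ (B \/ (B \/ ((B xor C) \/ B)))
At A=0, B=0, C=0: circuit gives 0, formula gives 0.
At A=0, B=0, C=1: circuit gives 1, formula gives 1.
Agrees on all 8 inputs.

Yes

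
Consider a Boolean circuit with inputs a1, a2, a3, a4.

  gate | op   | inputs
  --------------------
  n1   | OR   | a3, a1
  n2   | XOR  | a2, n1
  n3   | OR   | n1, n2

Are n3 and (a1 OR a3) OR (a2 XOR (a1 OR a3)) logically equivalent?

Yes

n1 = a3 OR a1
n2 = a2 XOR n1 = a2 XOR (a3 OR a1)
n3 = n1 OR n2 = (a3 OR a1) OR (a2 XOR (a3 OR a1))
At a1=0, a2=0, a3=0, a4=0: circuit gives 0, formula gives 0.
At a1=0, a2=0, a3=1, a4=0: circuit gives 1, formula gives 1.
Agrees on all 16 inputs.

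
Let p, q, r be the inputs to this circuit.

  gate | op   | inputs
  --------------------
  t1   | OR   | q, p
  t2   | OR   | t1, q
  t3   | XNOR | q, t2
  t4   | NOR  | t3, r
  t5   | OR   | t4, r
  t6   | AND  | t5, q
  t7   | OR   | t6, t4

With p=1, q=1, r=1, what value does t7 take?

t1 = 1 OR 1 = 1
t2 = 1 OR 1 = 1
t3 = 1 XNOR 1 = 1
t4 = 1 NOR 1 = 0
t5 = 0 OR 1 = 1
t6 = 1 AND 1 = 1
t7 = 1 OR 0 = 1

1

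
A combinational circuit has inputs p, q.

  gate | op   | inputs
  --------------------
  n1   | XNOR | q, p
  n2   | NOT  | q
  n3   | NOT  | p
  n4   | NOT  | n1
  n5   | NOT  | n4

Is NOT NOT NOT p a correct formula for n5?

No

n1 = q XNOR p
n4 = NOT n1 = NOT (q XNOR p)
n5 = NOT n4 = NOT NOT (q XNOR p)
At p=0, q=1: circuit gives 0, formula gives 1.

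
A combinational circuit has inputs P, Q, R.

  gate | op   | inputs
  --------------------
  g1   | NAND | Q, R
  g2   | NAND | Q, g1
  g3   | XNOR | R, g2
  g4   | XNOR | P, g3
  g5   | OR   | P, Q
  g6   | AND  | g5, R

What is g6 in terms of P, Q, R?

(P OR Q) AND R

g5 = P OR Q
g6 = g5 AND R = (P OR Q) AND R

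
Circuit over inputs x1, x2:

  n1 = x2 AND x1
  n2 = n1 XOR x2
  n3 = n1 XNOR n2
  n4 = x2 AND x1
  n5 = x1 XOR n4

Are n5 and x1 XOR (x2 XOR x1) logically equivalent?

n4 = x2 AND x1
n5 = x1 XOR n4 = x1 XOR (x2 AND x1)
At x1=0, x2=1: circuit gives 0, formula gives 1.

No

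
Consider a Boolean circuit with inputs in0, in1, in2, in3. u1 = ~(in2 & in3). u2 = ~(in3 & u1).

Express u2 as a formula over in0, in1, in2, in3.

u1 = ~(in2 & in3)
u2 = ~(in3 & u1) = ~(in3 & (~(in2 & in3)))

~(in3 & (~(in2 & in3)))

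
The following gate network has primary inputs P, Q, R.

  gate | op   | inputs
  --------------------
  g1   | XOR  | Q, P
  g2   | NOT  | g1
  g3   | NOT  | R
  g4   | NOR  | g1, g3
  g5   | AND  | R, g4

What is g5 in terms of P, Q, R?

g1 = Q XOR P
g3 = NOT R
g4 = g1 NOR g3 = (Q XOR P) NOR NOT R
g5 = R AND g4 = R AND ((Q XOR P) NOR NOT R)

R AND ((Q XOR P) NOR NOT R)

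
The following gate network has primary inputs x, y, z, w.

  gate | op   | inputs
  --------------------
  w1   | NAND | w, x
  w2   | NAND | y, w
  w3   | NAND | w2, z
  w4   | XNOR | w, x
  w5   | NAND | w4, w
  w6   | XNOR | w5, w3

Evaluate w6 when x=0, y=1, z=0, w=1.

1

w2 = 1 NAND 1 = 0
w3 = 0 NAND 0 = 1
w4 = 1 XNOR 0 = 0
w5 = 0 NAND 1 = 1
w6 = 1 XNOR 1 = 1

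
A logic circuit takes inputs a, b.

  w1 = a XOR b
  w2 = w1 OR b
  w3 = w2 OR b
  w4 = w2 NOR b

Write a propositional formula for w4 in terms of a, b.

w1 = a XOR b
w2 = w1 OR b = (a XOR b) OR b
w4 = w2 NOR b = ((a XOR b) OR b) NOR b

((a XOR b) OR b) NOR b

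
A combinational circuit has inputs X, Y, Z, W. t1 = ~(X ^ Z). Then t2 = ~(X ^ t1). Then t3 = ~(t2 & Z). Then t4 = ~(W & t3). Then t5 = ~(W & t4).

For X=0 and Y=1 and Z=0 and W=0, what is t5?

t1 = ~(0 ^ 0) = 1
t2 = ~(0 ^ 1) = 0
t3 = ~(0 & 0) = 1
t4 = ~(0 & 1) = 1
t5 = ~(0 & 1) = 1

1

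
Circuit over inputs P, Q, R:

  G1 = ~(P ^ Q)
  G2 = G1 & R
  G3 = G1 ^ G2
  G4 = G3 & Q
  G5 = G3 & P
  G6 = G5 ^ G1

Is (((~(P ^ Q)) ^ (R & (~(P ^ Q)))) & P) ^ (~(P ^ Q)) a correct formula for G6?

Yes

G1 = ~(P ^ Q)
G2 = G1 & R = (~(P ^ Q)) & R
G3 = G1 ^ G2 = (~(P ^ Q)) ^ ((~(P ^ Q)) & R)
G5 = G3 & P = ((~(P ^ Q)) ^ ((~(P ^ Q)) & R)) & P
G6 = G5 ^ G1 = (((~(P ^ Q)) ^ ((~(P ^ Q)) & R)) & P) ^ (~(P ^ Q))
At P=0, Q=1, R=0: circuit gives 0, formula gives 0.
At P=0, Q=0, R=0: circuit gives 1, formula gives 1.
Agrees on all 8 inputs.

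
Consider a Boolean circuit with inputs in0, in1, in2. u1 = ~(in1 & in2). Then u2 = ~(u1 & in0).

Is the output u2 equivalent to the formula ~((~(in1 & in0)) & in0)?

No

u1 = ~(in1 & in2)
u2 = ~(u1 & in0) = ~((~(in1 & in2)) & in0)
At in0=1, in1=1, in2=0: circuit gives 0, formula gives 1.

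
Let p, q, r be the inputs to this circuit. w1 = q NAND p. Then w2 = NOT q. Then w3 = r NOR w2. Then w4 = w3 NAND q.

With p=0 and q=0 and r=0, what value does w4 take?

w2 = NOT 0 = 1
w3 = 0 NOR 1 = 0
w4 = 0 NAND 0 = 1

1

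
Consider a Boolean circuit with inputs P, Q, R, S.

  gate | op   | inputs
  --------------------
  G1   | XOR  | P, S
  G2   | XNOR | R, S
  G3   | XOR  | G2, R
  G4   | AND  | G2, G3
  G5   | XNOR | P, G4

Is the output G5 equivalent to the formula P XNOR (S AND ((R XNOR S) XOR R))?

No

G2 = R XNOR S
G3 = G2 XOR R = (R XNOR S) XOR R
G4 = G2 AND G3 = (R XNOR S) AND ((R XNOR S) XOR R)
G5 = P XNOR G4 = P XNOR ((R XNOR S) AND ((R XNOR S) XOR R))
At P=0, Q=0, R=0, S=0: circuit gives 0, formula gives 1.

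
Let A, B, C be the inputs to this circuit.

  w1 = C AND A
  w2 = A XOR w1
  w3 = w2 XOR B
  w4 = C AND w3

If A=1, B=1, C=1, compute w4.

w1 = 1 AND 1 = 1
w2 = 1 XOR 1 = 0
w3 = 0 XOR 1 = 1
w4 = 1 AND 1 = 1

1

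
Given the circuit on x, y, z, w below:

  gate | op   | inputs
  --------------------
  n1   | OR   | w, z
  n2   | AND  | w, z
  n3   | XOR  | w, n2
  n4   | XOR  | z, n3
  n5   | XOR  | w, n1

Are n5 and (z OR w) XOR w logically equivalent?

n1 = w OR z
n5 = w XOR n1 = w XOR (w OR z)
At x=0, y=0, z=0, w=0: circuit gives 0, formula gives 0.
At x=0, y=0, z=1, w=0: circuit gives 1, formula gives 1.
Agrees on all 16 inputs.

Yes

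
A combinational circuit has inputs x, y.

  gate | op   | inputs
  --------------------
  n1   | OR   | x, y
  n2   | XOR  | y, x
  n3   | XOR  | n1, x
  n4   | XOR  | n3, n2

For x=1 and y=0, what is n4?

n1 = 1 OR 0 = 1
n2 = 0 XOR 1 = 1
n3 = 1 XOR 1 = 0
n4 = 0 XOR 1 = 1

1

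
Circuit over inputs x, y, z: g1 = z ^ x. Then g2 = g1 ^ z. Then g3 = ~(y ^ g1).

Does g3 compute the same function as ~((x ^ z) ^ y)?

g1 = z ^ x
g3 = ~(y ^ g1) = ~(y ^ (z ^ x))
At x=0, y=0, z=1: circuit gives 0, formula gives 0.
At x=0, y=0, z=0: circuit gives 1, formula gives 1.
Agrees on all 8 inputs.

Yes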